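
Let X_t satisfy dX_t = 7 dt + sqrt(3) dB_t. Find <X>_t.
<X>_t = 3*t

For an Itô process dX_t = a(t) dt + b(t) dB_t, the quadratic variation is <X>_t = int_0^t b(s)^2 ds (the drift term does not contribute). Here b(s) = sqrt(3), so
  b(s)^2 = 3.
Integrating from 0 to t:
  <X>_t = int_0^t (3) ds = 3*t.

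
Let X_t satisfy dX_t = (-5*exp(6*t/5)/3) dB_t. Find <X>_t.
<X>_t = 125*exp(12*t/5)/108 - 125/108

For an Itô process dX_t = a(t) dt + b(t) dB_t, the quadratic variation is <X>_t = int_0^t b(s)^2 ds (the drift term does not contribute). Here b(s) = -5*exp(6*s/5)/3, so
  b(s)^2 = 25*exp(12*s/5)/9.
Integrating from 0 to t:
  <X>_t = int_0^t (25*exp(12*s/5)/9) ds = 125*exp(12*t/5)/108 - 125/108.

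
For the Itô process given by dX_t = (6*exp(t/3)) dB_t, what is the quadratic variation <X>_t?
<X>_t = 54*exp(2*t/3) - 54

For an Itô process dX_t = a(t) dt + b(t) dB_t, the quadratic variation is <X>_t = int_0^t b(s)^2 ds (the drift term does not contribute). Here b(s) = 6*exp(s/3), so
  b(s)^2 = 36*exp(2*s/3).
Integrating from 0 to t:
  <X>_t = int_0^t (36*exp(2*s/3)) ds = 54*exp(2*t/3) - 54.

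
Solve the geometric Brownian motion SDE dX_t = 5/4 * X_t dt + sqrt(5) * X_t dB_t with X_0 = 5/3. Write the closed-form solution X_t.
X_t = 5/3 * exp((-5/4) * t + (sqrt(5)) * B_t)

For GBM dX = mu X dt + sigma X dB with X_0 = x_0, apply Itô to Y = log X: dY = (mu - sigma^2/2) dt + sigma dB, so Y_t = log(x_0) + (mu - sigma^2/2) t + sigma B_t and hence X_t = x_0 * exp((mu - sigma^2/2) t + sigma B_t).
With mu = 5/4, sigma = sqrt(5), x_0 = 5/3, this gives:
  X_t = 5/3 * exp((-5/4) * t + (sqrt(5)) * B_t).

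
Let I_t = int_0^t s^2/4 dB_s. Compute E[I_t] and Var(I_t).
E[I_t] = 0; Var(I_t) = t^5/80

The Itô integral of a deterministic integrand f(s) has mean 0 because each increment f(s) * (B_{s+ds} - B_s) has mean 0. By the Itô isometry:
  Var( int_0^t f(s) dB_s ) = E[ (int_0^t f(s) dB_s)^2 ] = int_0^t f(s)^2 ds.
Here f(s) = s^2/4, so f(s)^2 = s^4/16. Integrate:
  int_0^t (s^4/16) ds = t^5/80.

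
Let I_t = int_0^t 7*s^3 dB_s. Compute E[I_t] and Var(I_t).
E[I_t] = 0; Var(I_t) = 7*t^7

The Itô integral of a deterministic integrand f(s) has mean 0 because each increment f(s) * (B_{s+ds} - B_s) has mean 0. By the Itô isometry:
  Var( int_0^t f(s) dB_s ) = E[ (int_0^t f(s) dB_s)^2 ] = int_0^t f(s)^2 ds.
Here f(s) = 7*s^3, so f(s)^2 = 49*s^6. Integrate:
  int_0^t (49*s^6) ds = 7*t^7.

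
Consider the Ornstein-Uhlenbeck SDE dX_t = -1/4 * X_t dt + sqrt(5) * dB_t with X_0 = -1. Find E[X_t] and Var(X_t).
E[X_t] = -exp(-t/4); Var(X_t) = 10 - 10*exp(-t/2)

The OU SDE dX = -theta X dt + sigma dB admits the integrating factor exp(theta t): d(exp(theta t) X_t) = sigma exp(theta t) dB_t. Integrating from 0 to t:
  X_t = x_0 * exp(-theta t) + sigma * int_0^t exp(-theta (t-s)) dB_s.
The Itô integral has mean 0 and (by the Itô isometry) variance sigma^2 * int_0^t exp(-2 theta (t - s)) ds = sigma^2 * (1 - exp(-2 theta t)) / (2 theta).
With theta = 1/4, sigma = sqrt(5), x_0 = -1:
  E[X_t] = -1 * exp(-1/4 t) = -exp(-t/4)
  Var(X_t) = (sqrt(5))^2 * (1 - exp(-2*1/4 t)) / (2 * 1/4) = 10 - 10*exp(-t/2).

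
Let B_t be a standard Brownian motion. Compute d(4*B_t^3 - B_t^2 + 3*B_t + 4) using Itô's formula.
d(4*B_t^3 - B_t^2 + 3*B_t + 4) = (12*B_t - 1) dt + (12*B_t^2 - 2*B_t + 3) dB_t

Itô's formula for f(B_t) gives d f(B_t) = f'(B_t) dB_t + (1/2) f''(B_t) dt. Compute derivatives of f(x) = 4*x^3 - x^2 + 3*x + 4:
  f'(x)  = 12*x^2 - 2*x + 3
  f''(x) = 24*x - 2
Substitute x = B_t and multiply the f'' term by 1/2:
  drift     = (1/2) * (24*x - 2) evaluated at B_t = 12*B_t - 1
  diffusion = (12*x^2 - 2*x + 3) evaluated at B_t = 12*B_t^2 - 2*B_t + 3
Therefore d(4*B_t^3 - B_t^2 + 3*B_t + 4) = (12*B_t - 1) dt + (12*B_t^2 - 2*B_t + 3) dB_t.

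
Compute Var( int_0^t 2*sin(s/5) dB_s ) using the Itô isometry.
Var = 2*t - 5*sin(2*t/5)

The Itô integral of a deterministic integrand f(s) has mean 0 because each increment f(s) * (B_{s+ds} - B_s) has mean 0. By the Itô isometry:
  Var( int_0^t f(s) dB_s ) = E[ (int_0^t f(s) dB_s)^2 ] = int_0^t f(s)^2 ds.
Here f(s) = 2*sin(s/5), so f(s)^2 = 4*sin(s/5)^2. Integrate:
  int_0^t (4*sin(s/5)^2) ds = 2*t - 5*sin(2*t/5).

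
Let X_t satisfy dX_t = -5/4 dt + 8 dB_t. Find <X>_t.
<X>_t = 64*t

For an Itô process dX_t = a(t) dt + b(t) dB_t, the quadratic variation is <X>_t = int_0^t b(s)^2 ds (the drift term does not contribute). Here b(s) = 8, so
  b(s)^2 = 64.
Integrating from 0 to t:
  <X>_t = int_0^t (64) ds = 64*t.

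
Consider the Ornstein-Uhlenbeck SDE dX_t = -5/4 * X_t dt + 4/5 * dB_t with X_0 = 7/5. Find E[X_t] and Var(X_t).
E[X_t] = 7*exp(-5*t/4)/5; Var(X_t) = 32/125 - 32*exp(-5*t/2)/125

The OU SDE dX = -theta X dt + sigma dB admits the integrating factor exp(theta t): d(exp(theta t) X_t) = sigma exp(theta t) dB_t. Integrating from 0 to t:
  X_t = x_0 * exp(-theta t) + sigma * int_0^t exp(-theta (t-s)) dB_s.
The Itô integral has mean 0 and (by the Itô isometry) variance sigma^2 * int_0^t exp(-2 theta (t - s)) ds = sigma^2 * (1 - exp(-2 theta t)) / (2 theta).
With theta = 5/4, sigma = 4/5, x_0 = 7/5:
  E[X_t] = 7/5 * exp(-5/4 t) = 7*exp(-5*t/4)/5
  Var(X_t) = (4/5)^2 * (1 - exp(-2*5/4 t)) / (2 * 5/4) = 32/125 - 32*exp(-5*t/2)/125.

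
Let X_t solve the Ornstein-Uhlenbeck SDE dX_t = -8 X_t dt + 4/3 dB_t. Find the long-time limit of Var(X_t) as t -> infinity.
lim Var(X_t) = 1/9

The OU SDE dX = -theta X dt + sigma dB admits the integrating factor exp(theta t): d(exp(theta t) X_t) = sigma exp(theta t) dB_t. Integrating from 0 to t gives X_t = x_0 * exp(-theta t) + sigma * int_0^t exp(-theta (t-s)) dB_s for any initial x_0. The Itô integral has variance (by the Itô isometry) sigma^2 * int_0^t exp(-2 theta (t - s)) ds = sigma^2 * (1 - exp(-2 theta t)) / (2 theta), independent of x_0.
With theta = 8, sigma = 4/3:
  Var(X_t) = (4/3)^2 * (1 - exp(-2*8 t)) / (2 * 8) = 1/9 - exp(-16*t)/9.
As t -> infinity, exp(-2*8 t) -> 0, so the stationary variance is sigma^2 / (2 theta) = 1/9.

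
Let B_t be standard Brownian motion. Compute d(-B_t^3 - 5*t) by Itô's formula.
d(-B_t^3 - 5*t) = (-3*B_t - 5) dt + (-3*B_t^2) dB_t

Itô's formula for f(t, x): d f(t, B_t) = (f_t + (1/2) f_xx) dt + f_x dB_t. Compute partials of f(t, x) = -5*t - x^3:
  f_t(t,x)  = -5
  f_x(t,x)  = -3*x^2
  f_xx(t,x) = -6*x
Assemble drift = f_t + (1/2) f_xx = -3*x - 5 and diffusion = f_x = -3*x^2. Substituting x = B_t:
  d(-B_t^3 - 5*t) = (-3*B_t - 5) dt + (-3*B_t^2) dB_t.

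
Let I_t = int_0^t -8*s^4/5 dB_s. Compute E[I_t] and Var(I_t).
E[I_t] = 0; Var(I_t) = 64*t^9/225

The Itô integral of a deterministic integrand f(s) has mean 0 because each increment f(s) * (B_{s+ds} - B_s) has mean 0. By the Itô isometry:
  Var( int_0^t f(s) dB_s ) = E[ (int_0^t f(s) dB_s)^2 ] = int_0^t f(s)^2 ds.
Here f(s) = -8*s^4/5, so f(s)^2 = 64*s^8/25. Integrate:
  int_0^t (64*s^8/25) ds = 64*t^9/225.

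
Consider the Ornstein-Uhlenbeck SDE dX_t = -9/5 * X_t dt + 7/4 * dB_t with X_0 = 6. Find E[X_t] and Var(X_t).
E[X_t] = 6*exp(-9*t/5); Var(X_t) = 245/288 - 245*exp(-18*t/5)/288

The OU SDE dX = -theta X dt + sigma dB admits the integrating factor exp(theta t): d(exp(theta t) X_t) = sigma exp(theta t) dB_t. Integrating from 0 to t:
  X_t = x_0 * exp(-theta t) + sigma * int_0^t exp(-theta (t-s)) dB_s.
The Itô integral has mean 0 and (by the Itô isometry) variance sigma^2 * int_0^t exp(-2 theta (t - s)) ds = sigma^2 * (1 - exp(-2 theta t)) / (2 theta).
With theta = 9/5, sigma = 7/4, x_0 = 6:
  E[X_t] = 6 * exp(-9/5 t) = 6*exp(-9*t/5)
  Var(X_t) = (7/4)^2 * (1 - exp(-2*9/5 t)) / (2 * 9/5) = 245/288 - 245*exp(-18*t/5)/288.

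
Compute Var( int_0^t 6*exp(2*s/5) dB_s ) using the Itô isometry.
Var = 45*exp(4*t/5) - 45

The Itô integral of a deterministic integrand f(s) has mean 0 because each increment f(s) * (B_{s+ds} - B_s) has mean 0. By the Itô isometry:
  Var( int_0^t f(s) dB_s ) = E[ (int_0^t f(s) dB_s)^2 ] = int_0^t f(s)^2 ds.
Here f(s) = 6*exp(2*s/5), so f(s)^2 = 36*exp(4*s/5). Integrate:
  int_0^t (36*exp(4*s/5)) ds = 45*exp(4*t/5) - 45.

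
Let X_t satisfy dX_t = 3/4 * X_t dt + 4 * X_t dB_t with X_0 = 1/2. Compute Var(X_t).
Var(X_t) = (exp(16*t) - 1)*exp(3*t/2)/4

For GBM dX = mu X dt + sigma X dB with X_0 = x_0, apply Itô to Y = log X: dY = (mu - sigma^2/2) dt + sigma dB, so Y_t = log(x_0) + (mu - sigma^2/2) t + sigma B_t and hence X_t = x_0 * exp((mu - sigma^2/2) t + sigma B_t).
With mu = 3/4, sigma = 4, x_0 = 1/2, this gives:
  X_t = 1/2 * exp((-29/4) * t + (4) * B_t).
Since sigma*B_t ~ Normal(0, sigma^2 t), E[exp(sigma*B_t)] = exp(sigma^2 t / 2); so E[X_t] = x_0 * exp((mu - sigma^2/2) t) * exp(sigma^2 t / 2) = x_0 * exp(mu t) = exp(3*t/4)/2.
Var(X_t) = E[X_t^2] - (E[X_t])^2 = x_0^2 * exp(2 mu t) * (exp(sigma^2 t) - 1) = (exp(16*t) - 1)*exp(3*t/2)/4.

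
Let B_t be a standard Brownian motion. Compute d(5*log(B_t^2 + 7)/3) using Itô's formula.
d(5*log(B_t^2 + 7)/3) = (5*(7 - B_t^2)/(3*(B_t^2 + 7)^2)) dt + (10*B_t/(3*(B_t^2 + 7))) dB_t

Itô's formula for f(B_t) gives d f(B_t) = f'(B_t) dB_t + (1/2) f''(B_t) dt. Compute derivatives of f(x) = 5*log(x^2 + 7)/3:
  f'(x)  = 10*x/(3*(x^2 + 7))
  f''(x) = 10*(7 - x^2)/(3*(x^2 + 7)^2)
Substitute x = B_t and multiply the f'' term by 1/2:
  drift     = (1/2) * (10*(7 - x^2)/(3*(x^2 + 7)^2)) evaluated at B_t = 5*(7 - B_t^2)/(3*(B_t^2 + 7)^2)
  diffusion = (10*x/(3*(x^2 + 7))) evaluated at B_t = 10*B_t/(3*(B_t^2 + 7))
Therefore d(5*log(B_t^2 + 7)/3) = (5*(7 - B_t^2)/(3*(B_t^2 + 7)^2)) dt + (10*B_t/(3*(B_t^2 + 7))) dB_t.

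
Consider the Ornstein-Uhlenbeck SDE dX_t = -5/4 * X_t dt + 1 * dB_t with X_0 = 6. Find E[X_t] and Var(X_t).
E[X_t] = 6*exp(-5*t/4); Var(X_t) = 2/5 - 2*exp(-5*t/2)/5

The OU SDE dX = -theta X dt + sigma dB admits the integrating factor exp(theta t): d(exp(theta t) X_t) = sigma exp(theta t) dB_t. Integrating from 0 to t:
  X_t = x_0 * exp(-theta t) + sigma * int_0^t exp(-theta (t-s)) dB_s.
The Itô integral has mean 0 and (by the Itô isometry) variance sigma^2 * int_0^t exp(-2 theta (t - s)) ds = sigma^2 * (1 - exp(-2 theta t)) / (2 theta).
With theta = 5/4, sigma = 1, x_0 = 6:
  E[X_t] = 6 * exp(-5/4 t) = 6*exp(-5*t/4)
  Var(X_t) = (1)^2 * (1 - exp(-2*5/4 t)) / (2 * 5/4) = 2/5 - 2*exp(-5*t/2)/5.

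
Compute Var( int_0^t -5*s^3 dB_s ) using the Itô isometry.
Var = 25*t^7/7

The Itô integral of a deterministic integrand f(s) has mean 0 because each increment f(s) * (B_{s+ds} - B_s) has mean 0. By the Itô isometry:
  Var( int_0^t f(s) dB_s ) = E[ (int_0^t f(s) dB_s)^2 ] = int_0^t f(s)^2 ds.
Here f(s) = -5*s^3, so f(s)^2 = 25*s^6. Integrate:
  int_0^t (25*s^6) ds = 25*t^7/7.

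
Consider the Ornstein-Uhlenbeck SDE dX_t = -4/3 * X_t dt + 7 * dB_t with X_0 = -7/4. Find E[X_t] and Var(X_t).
E[X_t] = -7*exp(-4*t/3)/4; Var(X_t) = 147/8 - 147*exp(-8*t/3)/8

The OU SDE dX = -theta X dt + sigma dB admits the integrating factor exp(theta t): d(exp(theta t) X_t) = sigma exp(theta t) dB_t. Integrating from 0 to t:
  X_t = x_0 * exp(-theta t) + sigma * int_0^t exp(-theta (t-s)) dB_s.
The Itô integral has mean 0 and (by the Itô isometry) variance sigma^2 * int_0^t exp(-2 theta (t - s)) ds = sigma^2 * (1 - exp(-2 theta t)) / (2 theta).
With theta = 4/3, sigma = 7, x_0 = -7/4:
  E[X_t] = -7/4 * exp(-4/3 t) = -7*exp(-4*t/3)/4
  Var(X_t) = (7)^2 * (1 - exp(-2*4/3 t)) / (2 * 4/3) = 147/8 - 147*exp(-8*t/3)/8.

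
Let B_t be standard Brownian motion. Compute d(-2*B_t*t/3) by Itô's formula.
d(-2*B_t*t/3) = (-2*B_t/3) dt + (-2*t/3) dB_t

Itô's formula for f(t, x): d f(t, B_t) = (f_t + (1/2) f_xx) dt + f_x dB_t. Compute partials of f(t, x) = -2*t*x/3:
  f_t(t,x)  = -2*x/3
  f_x(t,x)  = -2*t/3
  f_xx(t,x) = 0
Assemble drift = f_t + (1/2) f_xx = -2*x/3 and diffusion = f_x = -2*t/3. Substituting x = B_t:
  d(-2*B_t*t/3) = (-2*B_t/3) dt + (-2*t/3) dB_t.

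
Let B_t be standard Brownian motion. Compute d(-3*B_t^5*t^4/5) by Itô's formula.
d(-3*B_t^5*t^4/5) = (B_t^3*t^3*(-12*B_t^2/5 - 6*t)) dt + (-3*B_t^4*t^4) dB_t

Itô's formula for f(t, x): d f(t, B_t) = (f_t + (1/2) f_xx) dt + f_x dB_t. Compute partials of f(t, x) = -3*t^4*x^5/5:
  f_t(t,x)  = -12*t^3*x^5/5
  f_x(t,x)  = -3*t^4*x^4
  f_xx(t,x) = -12*t^4*x^3
Assemble drift = f_t + (1/2) f_xx = t^3*x^3*(-6*t - 12*x^2/5) and diffusion = f_x = -3*t^4*x^4. Substituting x = B_t:
  d(-3*B_t^5*t^4/5) = (B_t^3*t^3*(-12*B_t^2/5 - 6*t)) dt + (-3*B_t^4*t^4) dB_t.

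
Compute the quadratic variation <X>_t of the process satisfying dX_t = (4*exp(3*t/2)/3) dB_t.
<X>_t = 16*exp(3*t)/27 - 16/27

For an Itô process dX_t = a(t) dt + b(t) dB_t, the quadratic variation is <X>_t = int_0^t b(s)^2 ds (the drift term does not contribute). Here b(s) = 4*exp(3*s/2)/3, so
  b(s)^2 = 16*exp(3*s)/9.
Integrating from 0 to t:
  <X>_t = int_0^t (16*exp(3*s)/9) ds = 16*exp(3*t)/27 - 16/27.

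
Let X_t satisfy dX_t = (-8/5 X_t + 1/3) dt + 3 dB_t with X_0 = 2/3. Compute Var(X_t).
Var(X_t) = 45/16 - 45*exp(-16*t/5)/16

The variance V(t) = Var(X_t) satisfies V'(t) = 2 a V(t) + c^2 with V(0) = 0 (drift coefficient is linear in X, diffusion is constant). With a = -8/5, c = 3, the solution is
  V(t) = (c^2 / (2 a)) * (exp(2 a t) - 1)
       = (3^2 / (2*(-8/5))) * (exp((-16/5) t) - 1)
       = 45/16 - 45*exp(-16*t/5)/16.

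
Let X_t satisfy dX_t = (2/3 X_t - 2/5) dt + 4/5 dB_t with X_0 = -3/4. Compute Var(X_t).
Var(X_t) = 12*exp(4*t/3)/25 - 12/25

The variance V(t) = Var(X_t) satisfies V'(t) = 2 a V(t) + c^2 with V(0) = 0 (drift coefficient is linear in X, diffusion is constant). With a = 2/3, c = 4/5, the solution is
  V(t) = (c^2 / (2 a)) * (exp(2 a t) - 1)
       = ((4/5)^2 / (2*(2/3))) * (exp((4/3) t) - 1)
       = 12*exp(4*t/3)/25 - 12/25.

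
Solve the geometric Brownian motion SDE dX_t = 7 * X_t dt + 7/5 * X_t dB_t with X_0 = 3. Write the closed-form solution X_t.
X_t = 3 * exp((301/50) * t + (7/5) * B_t)

For GBM dX = mu X dt + sigma X dB with X_0 = x_0, apply Itô to Y = log X: dY = (mu - sigma^2/2) dt + sigma dB, so Y_t = log(x_0) + (mu - sigma^2/2) t + sigma B_t and hence X_t = x_0 * exp((mu - sigma^2/2) t + sigma B_t).
With mu = 7, sigma = 7/5, x_0 = 3, this gives:
  X_t = 3 * exp((301/50) * t + (7/5) * B_t).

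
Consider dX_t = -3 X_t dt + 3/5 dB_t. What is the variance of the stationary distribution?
lim Var(X_t) = 3/50

The OU SDE dX = -theta X dt + sigma dB admits the integrating factor exp(theta t): d(exp(theta t) X_t) = sigma exp(theta t) dB_t. Integrating from 0 to t gives X_t = x_0 * exp(-theta t) + sigma * int_0^t exp(-theta (t-s)) dB_s for any initial x_0. The Itô integral has variance (by the Itô isometry) sigma^2 * int_0^t exp(-2 theta (t - s)) ds = sigma^2 * (1 - exp(-2 theta t)) / (2 theta), independent of x_0.
With theta = 3, sigma = 3/5:
  Var(X_t) = (3/5)^2 * (1 - exp(-2*3 t)) / (2 * 3) = 3/50 - 3*exp(-6*t)/50.
As t -> infinity, exp(-2*3 t) -> 0, so the stationary variance is sigma^2 / (2 theta) = 3/50.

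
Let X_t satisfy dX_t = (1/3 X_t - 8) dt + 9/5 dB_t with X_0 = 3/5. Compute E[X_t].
E[X_t] = 24 - 117*exp(t/3)/5

Taking expectations and using E[dB_t] = 0, the mean m(t) = E[X_t] satisfies the ODE m'(t) = a m(t) + b with m(0) = x_0. With a = 1/3, b = -8, x_0 = 3/5, the solution is
  m(t) = x_0 * exp(a t) + (b/a) * (exp(a t) - 1)
       = (3/5) * exp((1/3) t) + ((-8)/(1/3)) * (exp((1/3) t) - 1)
       = 24 - 117*exp(t/3)/5.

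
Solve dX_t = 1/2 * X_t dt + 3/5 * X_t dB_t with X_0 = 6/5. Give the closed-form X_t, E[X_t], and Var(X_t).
X_t = 6/5 * exp((8/25) t + (3/5) B_t); E[X_t] = 6*exp(t/2)/5; Var(X_t) = 36*(exp(9*t/25) - 1)*exp(t)/25

For GBM dX = mu X dt + sigma X dB with X_0 = x_0, apply Itô to Y = log X: dY = (mu - sigma^2/2) dt + sigma dB, so Y_t = log(x_0) + (mu - sigma^2/2) t + sigma B_t and hence X_t = x_0 * exp((mu - sigma^2/2) t + sigma B_t).
With mu = 1/2, sigma = 3/5, x_0 = 6/5, this gives:
  X_t = 6/5 * exp((8/25) * t + (3/5) * B_t).
Since sigma*B_t ~ Normal(0, sigma^2 t), E[exp(sigma*B_t)] = exp(sigma^2 t / 2); so E[X_t] = x_0 * exp((mu - sigma^2/2) t) * exp(sigma^2 t / 2) = x_0 * exp(mu t) = 6*exp(t/2)/5.
Var(X_t) = E[X_t^2] - (E[X_t])^2 = x_0^2 * exp(2 mu t) * (exp(sigma^2 t) - 1) = 36*(exp(9*t/25) - 1)*exp(t)/25.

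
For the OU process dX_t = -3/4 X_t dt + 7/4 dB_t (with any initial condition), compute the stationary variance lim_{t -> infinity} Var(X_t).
lim Var(X_t) = 49/24

The OU SDE dX = -theta X dt + sigma dB admits the integrating factor exp(theta t): d(exp(theta t) X_t) = sigma exp(theta t) dB_t. Integrating from 0 to t gives X_t = x_0 * exp(-theta t) + sigma * int_0^t exp(-theta (t-s)) dB_s for any initial x_0. The Itô integral has variance (by the Itô isometry) sigma^2 * int_0^t exp(-2 theta (t - s)) ds = sigma^2 * (1 - exp(-2 theta t)) / (2 theta), independent of x_0.
With theta = 3/4, sigma = 7/4:
  Var(X_t) = (7/4)^2 * (1 - exp(-2*3/4 t)) / (2 * 3/4) = 49/24 - 49*exp(-3*t/2)/24.
As t -> infinity, exp(-2*3/4 t) -> 0, so the stationary variance is sigma^2 / (2 theta) = 49/24.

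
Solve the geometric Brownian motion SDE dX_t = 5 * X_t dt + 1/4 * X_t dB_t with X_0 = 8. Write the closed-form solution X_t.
X_t = 8 * exp((159/32) * t + (1/4) * B_t)

For GBM dX = mu X dt + sigma X dB with X_0 = x_0, apply Itô to Y = log X: dY = (mu - sigma^2/2) dt + sigma dB, so Y_t = log(x_0) + (mu - sigma^2/2) t + sigma B_t and hence X_t = x_0 * exp((mu - sigma^2/2) t + sigma B_t).
With mu = 5, sigma = 1/4, x_0 = 8, this gives:
  X_t = 8 * exp((159/32) * t + (1/4) * B_t).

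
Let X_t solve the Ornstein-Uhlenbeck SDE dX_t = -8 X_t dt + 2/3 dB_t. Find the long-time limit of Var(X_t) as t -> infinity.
lim Var(X_t) = 1/36

The OU SDE dX = -theta X dt + sigma dB admits the integrating factor exp(theta t): d(exp(theta t) X_t) = sigma exp(theta t) dB_t. Integrating from 0 to t gives X_t = x_0 * exp(-theta t) + sigma * int_0^t exp(-theta (t-s)) dB_s for any initial x_0. The Itô integral has variance (by the Itô isometry) sigma^2 * int_0^t exp(-2 theta (t - s)) ds = sigma^2 * (1 - exp(-2 theta t)) / (2 theta), independent of x_0.
With theta = 8, sigma = 2/3:
  Var(X_t) = (2/3)^2 * (1 - exp(-2*8 t)) / (2 * 8) = 1/36 - exp(-16*t)/36.
As t -> infinity, exp(-2*8 t) -> 0, so the stationary variance is sigma^2 / (2 theta) = 1/36.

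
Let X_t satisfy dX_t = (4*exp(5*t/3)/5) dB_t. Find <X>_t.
<X>_t = 24*exp(10*t/3)/125 - 24/125

For an Itô process dX_t = a(t) dt + b(t) dB_t, the quadratic variation is <X>_t = int_0^t b(s)^2 ds (the drift term does not contribute). Here b(s) = 4*exp(5*s/3)/5, so
  b(s)^2 = 16*exp(10*s/3)/25.
Integrating from 0 to t:
  <X>_t = int_0^t (16*exp(10*s/3)/25) ds = 24*exp(10*t/3)/125 - 24/125.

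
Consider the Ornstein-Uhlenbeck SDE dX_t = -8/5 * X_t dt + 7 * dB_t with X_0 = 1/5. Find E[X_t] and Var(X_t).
E[X_t] = exp(-8*t/5)/5; Var(X_t) = 245/16 - 245*exp(-16*t/5)/16

The OU SDE dX = -theta X dt + sigma dB admits the integrating factor exp(theta t): d(exp(theta t) X_t) = sigma exp(theta t) dB_t. Integrating from 0 to t:
  X_t = x_0 * exp(-theta t) + sigma * int_0^t exp(-theta (t-s)) dB_s.
The Itô integral has mean 0 and (by the Itô isometry) variance sigma^2 * int_0^t exp(-2 theta (t - s)) ds = sigma^2 * (1 - exp(-2 theta t)) / (2 theta).
With theta = 8/5, sigma = 7, x_0 = 1/5:
  E[X_t] = 1/5 * exp(-8/5 t) = exp(-8*t/5)/5
  Var(X_t) = (7)^2 * (1 - exp(-2*8/5 t)) / (2 * 8/5) = 245/16 - 245*exp(-16*t/5)/16.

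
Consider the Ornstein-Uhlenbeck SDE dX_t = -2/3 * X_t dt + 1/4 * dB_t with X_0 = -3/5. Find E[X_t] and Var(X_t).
E[X_t] = -3*exp(-2*t/3)/5; Var(X_t) = 3/64 - 3*exp(-4*t/3)/64

The OU SDE dX = -theta X dt + sigma dB admits the integrating factor exp(theta t): d(exp(theta t) X_t) = sigma exp(theta t) dB_t. Integrating from 0 to t:
  X_t = x_0 * exp(-theta t) + sigma * int_0^t exp(-theta (t-s)) dB_s.
The Itô integral has mean 0 and (by the Itô isometry) variance sigma^2 * int_0^t exp(-2 theta (t - s)) ds = sigma^2 * (1 - exp(-2 theta t)) / (2 theta).
With theta = 2/3, sigma = 1/4, x_0 = -3/5:
  E[X_t] = -3/5 * exp(-2/3 t) = -3*exp(-2*t/3)/5
  Var(X_t) = (1/4)^2 * (1 - exp(-2*2/3 t)) / (2 * 2/3) = 3/64 - 3*exp(-4*t/3)/64.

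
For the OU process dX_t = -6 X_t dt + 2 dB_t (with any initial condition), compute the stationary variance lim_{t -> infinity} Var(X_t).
lim Var(X_t) = 1/3

The OU SDE dX = -theta X dt + sigma dB admits the integrating factor exp(theta t): d(exp(theta t) X_t) = sigma exp(theta t) dB_t. Integrating from 0 to t gives X_t = x_0 * exp(-theta t) + sigma * int_0^t exp(-theta (t-s)) dB_s for any initial x_0. The Itô integral has variance (by the Itô isometry) sigma^2 * int_0^t exp(-2 theta (t - s)) ds = sigma^2 * (1 - exp(-2 theta t)) / (2 theta), independent of x_0.
With theta = 6, sigma = 2:
  Var(X_t) = (2)^2 * (1 - exp(-2*6 t)) / (2 * 6) = 1/3 - exp(-12*t)/3.
As t -> infinity, exp(-2*6 t) -> 0, so the stationary variance is sigma^2 / (2 theta) = 1/3.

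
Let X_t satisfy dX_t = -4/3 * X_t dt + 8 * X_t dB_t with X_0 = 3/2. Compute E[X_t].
E[X_t] = 3*exp(-4*t/3)/2

For GBM dX = mu X dt + sigma X dB with X_0 = x_0, apply Itô to Y = log X: dY = (mu - sigma^2/2) dt + sigma dB, so Y_t = log(x_0) + (mu - sigma^2/2) t + sigma B_t and hence X_t = x_0 * exp((mu - sigma^2/2) t + sigma B_t).
With mu = -4/3, sigma = 8, x_0 = 3/2, this gives:
  X_t = 3/2 * exp((-100/3) * t + (8) * B_t).
Since sigma*B_t ~ Normal(0, sigma^2 t), E[exp(sigma*B_t)] = exp(sigma^2 t / 2); so E[X_t] = x_0 * exp((mu - sigma^2/2) t) * exp(sigma^2 t / 2) = x_0 * exp(mu t) = 3*exp(-4*t/3)/2.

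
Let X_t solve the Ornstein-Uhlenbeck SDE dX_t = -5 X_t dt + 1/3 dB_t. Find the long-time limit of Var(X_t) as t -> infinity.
lim Var(X_t) = 1/90

The OU SDE dX = -theta X dt + sigma dB admits the integrating factor exp(theta t): d(exp(theta t) X_t) = sigma exp(theta t) dB_t. Integrating from 0 to t gives X_t = x_0 * exp(-theta t) + sigma * int_0^t exp(-theta (t-s)) dB_s for any initial x_0. The Itô integral has variance (by the Itô isometry) sigma^2 * int_0^t exp(-2 theta (t - s)) ds = sigma^2 * (1 - exp(-2 theta t)) / (2 theta), independent of x_0.
With theta = 5, sigma = 1/3:
  Var(X_t) = (1/3)^2 * (1 - exp(-2*5 t)) / (2 * 5) = 1/90 - exp(-10*t)/90.
As t -> infinity, exp(-2*5 t) -> 0, so the stationary variance is sigma^2 / (2 theta) = 1/90.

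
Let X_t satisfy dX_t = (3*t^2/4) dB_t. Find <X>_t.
<X>_t = 9*t^5/80

For an Itô process dX_t = a(t) dt + b(t) dB_t, the quadratic variation is <X>_t = int_0^t b(s)^2 ds (the drift term does not contribute). Here b(s) = 3*s^2/4, so
  b(s)^2 = 9*s^4/16.
Integrating from 0 to t:
  <X>_t = int_0^t (9*s^4/16) ds = 9*t^5/80.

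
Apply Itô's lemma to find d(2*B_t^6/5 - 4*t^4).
d(2*B_t^6/5 - 4*t^4) = (6*B_t^4 - 16*t^3) dt + (12*B_t^5/5) dB_t

Itô's formula for f(t, x): d f(t, B_t) = (f_t + (1/2) f_xx) dt + f_x dB_t. Compute partials of f(t, x) = -4*t^4 + 2*x^6/5:
  f_t(t,x)  = -16*t^3
  f_x(t,x)  = 12*x^5/5
  f_xx(t,x) = 12*x^4
Assemble drift = f_t + (1/2) f_xx = -16*t^3 + 6*x^4 and diffusion = f_x = 12*x^5/5. Substituting x = B_t:
  d(2*B_t^6/5 - 4*t^4) = (6*B_t^4 - 16*t^3) dt + (12*B_t^5/5) dB_t.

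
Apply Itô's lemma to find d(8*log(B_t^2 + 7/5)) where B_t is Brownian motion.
d(8*log(B_t^2 + 7/5)) = (40*(7 - 5*B_t^2)/(5*B_t^2 + 7)^2) dt + (80*B_t/(5*B_t^2 + 7)) dB_t

Itô's formula for f(B_t) gives d f(B_t) = f'(B_t) dB_t + (1/2) f''(B_t) dt. Compute derivatives of f(x) = 8*log(x^2 + 7/5):
  f'(x)  = 80*x/(5*x^2 + 7)
  f''(x) = 80*(7 - 5*x^2)/(5*x^2 + 7)^2
Substitute x = B_t and multiply the f'' term by 1/2:
  drift     = (1/2) * (80*(7 - 5*x^2)/(5*x^2 + 7)^2) evaluated at B_t = 40*(7 - 5*B_t^2)/(5*B_t^2 + 7)^2
  diffusion = (80*x/(5*x^2 + 7)) evaluated at B_t = 80*B_t/(5*B_t^2 + 7)
Therefore d(8*log(B_t^2 + 7/5)) = (40*(7 - 5*B_t^2)/(5*B_t^2 + 7)^2) dt + (80*B_t/(5*B_t^2 + 7)) dB_t.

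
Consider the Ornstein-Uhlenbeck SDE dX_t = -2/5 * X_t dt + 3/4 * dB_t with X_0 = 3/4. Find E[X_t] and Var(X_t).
E[X_t] = 3*exp(-2*t/5)/4; Var(X_t) = 45/64 - 45*exp(-4*t/5)/64

The OU SDE dX = -theta X dt + sigma dB admits the integrating factor exp(theta t): d(exp(theta t) X_t) = sigma exp(theta t) dB_t. Integrating from 0 to t:
  X_t = x_0 * exp(-theta t) + sigma * int_0^t exp(-theta (t-s)) dB_s.
The Itô integral has mean 0 and (by the Itô isometry) variance sigma^2 * int_0^t exp(-2 theta (t - s)) ds = sigma^2 * (1 - exp(-2 theta t)) / (2 theta).
With theta = 2/5, sigma = 3/4, x_0 = 3/4:
  E[X_t] = 3/4 * exp(-2/5 t) = 3*exp(-2*t/5)/4
  Var(X_t) = (3/4)^2 * (1 - exp(-2*2/5 t)) / (2 * 2/5) = 45/64 - 45*exp(-4*t/5)/64.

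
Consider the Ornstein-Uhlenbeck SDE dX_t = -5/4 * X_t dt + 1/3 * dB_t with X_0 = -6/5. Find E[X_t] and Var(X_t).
E[X_t] = -6*exp(-5*t/4)/5; Var(X_t) = 2/45 - 2*exp(-5*t/2)/45

The OU SDE dX = -theta X dt + sigma dB admits the integrating factor exp(theta t): d(exp(theta t) X_t) = sigma exp(theta t) dB_t. Integrating from 0 to t:
  X_t = x_0 * exp(-theta t) + sigma * int_0^t exp(-theta (t-s)) dB_s.
The Itô integral has mean 0 and (by the Itô isometry) variance sigma^2 * int_0^t exp(-2 theta (t - s)) ds = sigma^2 * (1 - exp(-2 theta t)) / (2 theta).
With theta = 5/4, sigma = 1/3, x_0 = -6/5:
  E[X_t] = -6/5 * exp(-5/4 t) = -6*exp(-5*t/4)/5
  Var(X_t) = (1/3)^2 * (1 - exp(-2*5/4 t)) / (2 * 5/4) = 2/45 - 2*exp(-5*t/2)/45.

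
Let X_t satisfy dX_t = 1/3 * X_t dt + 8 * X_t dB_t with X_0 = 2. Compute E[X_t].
E[X_t] = 2*exp(t/3)

For GBM dX = mu X dt + sigma X dB with X_0 = x_0, apply Itô to Y = log X: dY = (mu - sigma^2/2) dt + sigma dB, so Y_t = log(x_0) + (mu - sigma^2/2) t + sigma B_t and hence X_t = x_0 * exp((mu - sigma^2/2) t + sigma B_t).
With mu = 1/3, sigma = 8, x_0 = 2, this gives:
  X_t = 2 * exp((-95/3) * t + (8) * B_t).
Since sigma*B_t ~ Normal(0, sigma^2 t), E[exp(sigma*B_t)] = exp(sigma^2 t / 2); so E[X_t] = x_0 * exp((mu - sigma^2/2) t) * exp(sigma^2 t / 2) = x_0 * exp(mu t) = 2*exp(t/3).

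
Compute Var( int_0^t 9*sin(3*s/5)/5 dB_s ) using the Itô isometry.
Var = 81*t/50 - 27*sin(6*t/5)/20

The Itô integral of a deterministic integrand f(s) has mean 0 because each increment f(s) * (B_{s+ds} - B_s) has mean 0. By the Itô isometry:
  Var( int_0^t f(s) dB_s ) = E[ (int_0^t f(s) dB_s)^2 ] = int_0^t f(s)^2 ds.
Here f(s) = 9*sin(3*s/5)/5, so f(s)^2 = 81*sin(3*s/5)^2/25. Integrate:
  int_0^t (81*sin(3*s/5)^2/25) ds = 81*t/50 - 27*sin(6*t/5)/20.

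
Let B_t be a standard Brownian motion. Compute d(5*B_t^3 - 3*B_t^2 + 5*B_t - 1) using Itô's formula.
d(5*B_t^3 - 3*B_t^2 + 5*B_t - 1) = (15*B_t - 3) dt + (15*B_t^2 - 6*B_t + 5) dB_t

Itô's formula for f(B_t) gives d f(B_t) = f'(B_t) dB_t + (1/2) f''(B_t) dt. Compute derivatives of f(x) = 5*x^3 - 3*x^2 + 5*x - 1:
  f'(x)  = 15*x^2 - 6*x + 5
  f''(x) = 30*x - 6
Substitute x = B_t and multiply the f'' term by 1/2:
  drift     = (1/2) * (30*x - 6) evaluated at B_t = 15*B_t - 3
  diffusion = (15*x^2 - 6*x + 5) evaluated at B_t = 15*B_t^2 - 6*B_t + 5
Therefore d(5*B_t^3 - 3*B_t^2 + 5*B_t - 1) = (15*B_t - 3) dt + (15*B_t^2 - 6*B_t + 5) dB_t.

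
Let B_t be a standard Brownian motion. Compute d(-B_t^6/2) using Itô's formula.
d(-B_t^6/2) = (-15*B_t^4/2) dt + (-3*B_t^5) dB_t

Itô's formula for f(B_t) gives d f(B_t) = f'(B_t) dB_t + (1/2) f''(B_t) dt. Compute derivatives of f(x) = -x^6/2:
  f'(x)  = -3*x^5
  f''(x) = -15*x^4
Substitute x = B_t and multiply the f'' term by 1/2:
  drift     = (1/2) * (-15*x^4) evaluated at B_t = -15*B_t^4/2
  diffusion = (-3*x^5) evaluated at B_t = -3*B_t^5
Therefore d(-B_t^6/2) = (-15*B_t^4/2) dt + (-3*B_t^5) dB_t.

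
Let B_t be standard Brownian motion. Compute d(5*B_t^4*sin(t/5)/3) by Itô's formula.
d(5*B_t^4*sin(t/5)/3) = (B_t^2*(B_t^2*cos(t/5) + 30*sin(t/5))/3) dt + (20*B_t^3*sin(t/5)/3) dB_t

Itô's formula for f(t, x): d f(t, B_t) = (f_t + (1/2) f_xx) dt + f_x dB_t. Compute partials of f(t, x) = 5*x^4*sin(t/5)/3:
  f_t(t,x)  = x^4*cos(t/5)/3
  f_x(t,x)  = 20*x^3*sin(t/5)/3
  f_xx(t,x) = 20*x^2*sin(t/5)
Assemble drift = f_t + (1/2) f_xx = x^2*(x^2*cos(t/5) + 30*sin(t/5))/3 and diffusion = f_x = 20*x^3*sin(t/5)/3. Substituting x = B_t:
  d(5*B_t^4*sin(t/5)/3) = (B_t^2*(B_t^2*cos(t/5) + 30*sin(t/5))/3) dt + (20*B_t^3*sin(t/5)/3) dB_t.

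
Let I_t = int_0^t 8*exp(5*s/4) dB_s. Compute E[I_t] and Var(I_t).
E[I_t] = 0; Var(I_t) = 128*exp(5*t/2)/5 - 128/5

The Itô integral of a deterministic integrand f(s) has mean 0 because each increment f(s) * (B_{s+ds} - B_s) has mean 0. By the Itô isometry:
  Var( int_0^t f(s) dB_s ) = E[ (int_0^t f(s) dB_s)^2 ] = int_0^t f(s)^2 ds.
Here f(s) = 8*exp(5*s/4), so f(s)^2 = 64*exp(5*s/2). Integrate:
  int_0^t (64*exp(5*s/2)) ds = 128*exp(5*t/2)/5 - 128/5.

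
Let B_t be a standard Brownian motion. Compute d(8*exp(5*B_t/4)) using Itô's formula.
d(8*exp(5*B_t/4)) = (25*exp(5*B_t/4)/4) dt + (10*exp(5*B_t/4)) dB_t

Itô's formula for f(B_t) gives d f(B_t) = f'(B_t) dB_t + (1/2) f''(B_t) dt. Compute derivatives of f(x) = 8*exp(5*x/4):
  f'(x)  = 10*exp(5*x/4)
  f''(x) = 25*exp(5*x/4)/2
Substitute x = B_t and multiply the f'' term by 1/2:
  drift     = (1/2) * (25*exp(5*x/4)/2) evaluated at B_t = 25*exp(5*B_t/4)/4
  diffusion = (10*exp(5*x/4)) evaluated at B_t = 10*exp(5*B_t/4)
Therefore d(8*exp(5*B_t/4)) = (25*exp(5*B_t/4)/4) dt + (10*exp(5*B_t/4)) dB_t.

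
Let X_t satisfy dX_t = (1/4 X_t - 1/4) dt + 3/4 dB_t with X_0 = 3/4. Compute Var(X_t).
Var(X_t) = 9*exp(t/2)/8 - 9/8

The variance V(t) = Var(X_t) satisfies V'(t) = 2 a V(t) + c^2 with V(0) = 0 (drift coefficient is linear in X, diffusion is constant). With a = 1/4, c = 3/4, the solution is
  V(t) = (c^2 / (2 a)) * (exp(2 a t) - 1)
       = ((3/4)^2 / (2*(1/4))) * (exp((1/2) t) - 1)
       = 9*exp(t/2)/8 - 9/8.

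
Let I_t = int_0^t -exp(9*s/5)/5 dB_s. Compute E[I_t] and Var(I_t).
E[I_t] = 0; Var(I_t) = exp(18*t/5)/90 - 1/90

The Itô integral of a deterministic integrand f(s) has mean 0 because each increment f(s) * (B_{s+ds} - B_s) has mean 0. By the Itô isometry:
  Var( int_0^t f(s) dB_s ) = E[ (int_0^t f(s) dB_s)^2 ] = int_0^t f(s)^2 ds.
Here f(s) = -exp(9*s/5)/5, so f(s)^2 = exp(18*s/5)/25. Integrate:
  int_0^t (exp(18*s/5)/25) ds = exp(18*t/5)/90 - 1/90.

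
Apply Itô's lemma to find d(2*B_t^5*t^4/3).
d(2*B_t^5*t^4/3) = (4*B_t^3*t^3*(2*B_t^2 + 5*t)/3) dt + (10*B_t^4*t^4/3) dB_t

Itô's formula for f(t, x): d f(t, B_t) = (f_t + (1/2) f_xx) dt + f_x dB_t. Compute partials of f(t, x) = 2*t^4*x^5/3:
  f_t(t,x)  = 8*t^3*x^5/3
  f_x(t,x)  = 10*t^4*x^4/3
  f_xx(t,x) = 40*t^4*x^3/3
Assemble drift = f_t + (1/2) f_xx = 4*t^3*x^3*(5*t + 2*x^2)/3 and diffusion = f_x = 10*t^4*x^4/3. Substituting x = B_t:
  d(2*B_t^5*t^4/3) = (4*B_t^3*t^3*(2*B_t^2 + 5*t)/3) dt + (10*B_t^4*t^4/3) dB_t.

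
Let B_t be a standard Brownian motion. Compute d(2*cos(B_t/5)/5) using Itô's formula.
d(2*cos(B_t/5)/5) = (-cos(B_t/5)/125) dt + (-2*sin(B_t/5)/25) dB_t

Itô's formula for f(B_t) gives d f(B_t) = f'(B_t) dB_t + (1/2) f''(B_t) dt. Compute derivatives of f(x) = 2*cos(x/5)/5:
  f'(x)  = -2*sin(x/5)/25
  f''(x) = -2*cos(x/5)/125
Substitute x = B_t and multiply the f'' term by 1/2:
  drift     = (1/2) * (-2*cos(x/5)/125) evaluated at B_t = -cos(B_t/5)/125
  diffusion = (-2*sin(x/5)/25) evaluated at B_t = -2*sin(B_t/5)/25
Therefore d(2*cos(B_t/5)/5) = (-cos(B_t/5)/125) dt + (-2*sin(B_t/5)/25) dB_t.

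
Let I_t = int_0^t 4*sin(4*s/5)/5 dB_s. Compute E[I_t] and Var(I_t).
E[I_t] = 0; Var(I_t) = 8*t/25 - 2*sin(4*t/5)*cos(4*t/5)/5

The Itô integral of a deterministic integrand f(s) has mean 0 because each increment f(s) * (B_{s+ds} - B_s) has mean 0. By the Itô isometry:
  Var( int_0^t f(s) dB_s ) = E[ (int_0^t f(s) dB_s)^2 ] = int_0^t f(s)^2 ds.
Here f(s) = 4*sin(4*s/5)/5, so f(s)^2 = 16*sin(4*s/5)^2/25. Integrate:
  int_0^t (16*sin(4*s/5)^2/25) ds = 8*t/25 - 2*sin(4*t/5)*cos(4*t/5)/5.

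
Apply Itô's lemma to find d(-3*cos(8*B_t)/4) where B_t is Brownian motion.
d(-3*cos(8*B_t)/4) = (24*cos(8*B_t)) dt + (6*sin(8*B_t)) dB_t

Itô's formula for f(B_t) gives d f(B_t) = f'(B_t) dB_t + (1/2) f''(B_t) dt. Compute derivatives of f(x) = -3*cos(8*x)/4:
  f'(x)  = 6*sin(8*x)
  f''(x) = 48*cos(8*x)
Substitute x = B_t and multiply the f'' term by 1/2:
  drift     = (1/2) * (48*cos(8*x)) evaluated at B_t = 24*cos(8*B_t)
  diffusion = (6*sin(8*x)) evaluated at B_t = 6*sin(8*B_t)
Therefore d(-3*cos(8*B_t)/4) = (24*cos(8*B_t)) dt + (6*sin(8*B_t)) dB_t.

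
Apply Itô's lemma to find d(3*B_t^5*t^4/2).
d(3*B_t^5*t^4/2) = (B_t^3*t^3*(6*B_t^2 + 15*t)) dt + (15*B_t^4*t^4/2) dB_t

Itô's formula for f(t, x): d f(t, B_t) = (f_t + (1/2) f_xx) dt + f_x dB_t. Compute partials of f(t, x) = 3*t^4*x^5/2:
  f_t(t,x)  = 6*t^3*x^5
  f_x(t,x)  = 15*t^4*x^4/2
  f_xx(t,x) = 30*t^4*x^3
Assemble drift = f_t + (1/2) f_xx = t^3*x^3*(15*t + 6*x^2) and diffusion = f_x = 15*t^4*x^4/2. Substituting x = B_t:
  d(3*B_t^5*t^4/2) = (B_t^3*t^3*(6*B_t^2 + 15*t)) dt + (15*B_t^4*t^4/2) dB_t.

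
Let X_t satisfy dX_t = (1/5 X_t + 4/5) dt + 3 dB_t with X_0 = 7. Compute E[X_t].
E[X_t] = 11*exp(t/5) - 4

Taking expectations and using E[dB_t] = 0, the mean m(t) = E[X_t] satisfies the ODE m'(t) = a m(t) + b with m(0) = x_0. With a = 1/5, b = 4/5, x_0 = 7, the solution is
  m(t) = x_0 * exp(a t) + (b/a) * (exp(a t) - 1)
       = 7 * exp((1/5) t) + ((4/5)/(1/5)) * (exp((1/5) t) - 1)
       = 11*exp(t/5) - 4.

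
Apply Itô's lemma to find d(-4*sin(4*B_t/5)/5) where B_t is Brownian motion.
d(-4*sin(4*B_t/5)/5) = (32*sin(4*B_t/5)/125) dt + (-16*cos(4*B_t/5)/25) dB_t

Itô's formula for f(B_t) gives d f(B_t) = f'(B_t) dB_t + (1/2) f''(B_t) dt. Compute derivatives of f(x) = -4*sin(4*x/5)/5:
  f'(x)  = -16*cos(4*x/5)/25
  f''(x) = 64*sin(4*x/5)/125
Substitute x = B_t and multiply the f'' term by 1/2:
  drift     = (1/2) * (64*sin(4*x/5)/125) evaluated at B_t = 32*sin(4*B_t/5)/125
  diffusion = (-16*cos(4*x/5)/25) evaluated at B_t = -16*cos(4*B_t/5)/25
Therefore d(-4*sin(4*B_t/5)/5) = (32*sin(4*B_t/5)/125) dt + (-16*cos(4*B_t/5)/25) dB_t.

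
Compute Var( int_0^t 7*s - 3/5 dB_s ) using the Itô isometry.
Var = t*(1225*t^2 - 315*t + 27)/75

The Itô integral of a deterministic integrand f(s) has mean 0 because each increment f(s) * (B_{s+ds} - B_s) has mean 0. By the Itô isometry:
  Var( int_0^t f(s) dB_s ) = E[ (int_0^t f(s) dB_s)^2 ] = int_0^t f(s)^2 ds.
Here f(s) = 7*s - 3/5, so f(s)^2 = (35*s - 3)^2/25. Integrate:
  int_0^t ((35*s - 3)^2/25) ds = t*(1225*t^2 - 315*t + 27)/75.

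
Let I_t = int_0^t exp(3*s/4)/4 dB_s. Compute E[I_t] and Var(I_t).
E[I_t] = 0; Var(I_t) = exp(3*t/2)/24 - 1/24

The Itô integral of a deterministic integrand f(s) has mean 0 because each increment f(s) * (B_{s+ds} - B_s) has mean 0. By the Itô isometry:
  Var( int_0^t f(s) dB_s ) = E[ (int_0^t f(s) dB_s)^2 ] = int_0^t f(s)^2 ds.
Here f(s) = exp(3*s/4)/4, so f(s)^2 = exp(3*s/2)/16. Integrate:
  int_0^t (exp(3*s/2)/16) ds = exp(3*t/2)/24 - 1/24.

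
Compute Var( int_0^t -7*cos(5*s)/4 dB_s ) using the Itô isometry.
Var = 49*t/32 + 49*sin(10*t)/320

The Itô integral of a deterministic integrand f(s) has mean 0 because each increment f(s) * (B_{s+ds} - B_s) has mean 0. By the Itô isometry:
  Var( int_0^t f(s) dB_s ) = E[ (int_0^t f(s) dB_s)^2 ] = int_0^t f(s)^2 ds.
Here f(s) = -7*cos(5*s)/4, so f(s)^2 = 49*cos(5*s)^2/16. Integrate:
  int_0^t (49*cos(5*s)^2/16) ds = 49*t/32 + 49*sin(10*t)/320.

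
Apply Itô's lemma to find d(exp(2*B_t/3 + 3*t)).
d(exp(2*B_t/3 + 3*t)) = (29*exp(2*B_t/3 + 3*t)/9) dt + (2*exp(2*B_t/3 + 3*t)/3) dB_t

Itô's formula for f(t, x): d f(t, B_t) = (f_t + (1/2) f_xx) dt + f_x dB_t. Compute partials of f(t, x) = exp(3*t + 2*x/3):
  f_t(t,x)  = 3*exp(3*t + 2*x/3)
  f_x(t,x)  = 2*exp(3*t + 2*x/3)/3
  f_xx(t,x) = 4*exp(3*t + 2*x/3)/9
Assemble drift = f_t + (1/2) f_xx = 29*exp(3*t + 2*x/3)/9 and diffusion = f_x = 2*exp(3*t + 2*x/3)/3. Substituting x = B_t:
  d(exp(2*B_t/3 + 3*t)) = (29*exp(2*B_t/3 + 3*t)/9) dt + (2*exp(2*B_t/3 + 3*t)/3) dB_t.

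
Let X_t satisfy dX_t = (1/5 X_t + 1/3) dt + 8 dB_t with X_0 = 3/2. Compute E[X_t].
E[X_t] = 19*exp(t/5)/6 - 5/3

Taking expectations and using E[dB_t] = 0, the mean m(t) = E[X_t] satisfies the ODE m'(t) = a m(t) + b with m(0) = x_0. With a = 1/5, b = 1/3, x_0 = 3/2, the solution is
  m(t) = x_0 * exp(a t) + (b/a) * (exp(a t) - 1)
       = (3/2) * exp((1/5) t) + ((1/3)/(1/5)) * (exp((1/5) t) - 1)
       = 19*exp(t/5)/6 - 5/3.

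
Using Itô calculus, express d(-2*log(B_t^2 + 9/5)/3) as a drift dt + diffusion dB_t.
d(-2*log(B_t^2 + 9/5)/3) = (10*(5*B_t^2 - 9)/(3*(5*B_t^2 + 9)^2)) dt + (-20*B_t/(15*B_t^2 + 27)) dB_t

Itô's formula for f(B_t) gives d f(B_t) = f'(B_t) dB_t + (1/2) f''(B_t) dt. Compute derivatives of f(x) = -2*log(x^2 + 9/5)/3:
  f'(x)  = -20*x/(15*x^2 + 27)
  f''(x) = 20*(5*x^2 - 9)/(3*(5*x^2 + 9)^2)
Substitute x = B_t and multiply the f'' term by 1/2:
  drift     = (1/2) * (20*(5*x^2 - 9)/(3*(5*x^2 + 9)^2)) evaluated at B_t = 10*(5*B_t^2 - 9)/(3*(5*B_t^2 + 9)^2)
  diffusion = (-20*x/(15*x^2 + 27)) evaluated at B_t = -20*B_t/(15*B_t^2 + 27)
Therefore d(-2*log(B_t^2 + 9/5)/3) = (10*(5*B_t^2 - 9)/(3*(5*B_t^2 + 9)^2)) dt + (-20*B_t/(15*B_t^2 + 27)) dB_t.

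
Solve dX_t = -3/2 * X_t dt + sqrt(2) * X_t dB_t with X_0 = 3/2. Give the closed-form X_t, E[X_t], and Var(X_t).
X_t = 3/2 * exp((-5/2) t + (sqrt(2)) B_t); E[X_t] = 3*exp(-3*t/2)/2; Var(X_t) = (9*exp(2*t) - 9)*exp(-3*t)/4

For GBM dX = mu X dt + sigma X dB with X_0 = x_0, apply Itô to Y = log X: dY = (mu - sigma^2/2) dt + sigma dB, so Y_t = log(x_0) + (mu - sigma^2/2) t + sigma B_t and hence X_t = x_0 * exp((mu - sigma^2/2) t + sigma B_t).
With mu = -3/2, sigma = sqrt(2), x_0 = 3/2, this gives:
  X_t = 3/2 * exp((-5/2) * t + (sqrt(2)) * B_t).
Since sigma*B_t ~ Normal(0, sigma^2 t), E[exp(sigma*B_t)] = exp(sigma^2 t / 2); so E[X_t] = x_0 * exp((mu - sigma^2/2) t) * exp(sigma^2 t / 2) = x_0 * exp(mu t) = 3*exp(-3*t/2)/2.
Var(X_t) = E[X_t^2] - (E[X_t])^2 = x_0^2 * exp(2 mu t) * (exp(sigma^2 t) - 1) = (9*exp(2*t) - 9)*exp(-3*t)/4.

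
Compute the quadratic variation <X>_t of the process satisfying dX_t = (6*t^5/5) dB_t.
<X>_t = 36*t^11/275

For an Itô process dX_t = a(t) dt + b(t) dB_t, the quadratic variation is <X>_t = int_0^t b(s)^2 ds (the drift term does not contribute). Here b(s) = 6*s^5/5, so
  b(s)^2 = 36*s^10/25.
Integrating from 0 to t:
  <X>_t = int_0^t (36*s^10/25) ds = 36*t^11/275.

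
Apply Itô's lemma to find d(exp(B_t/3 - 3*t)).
d(exp(B_t/3 - 3*t)) = (-53*exp(B_t/3 - 3*t)/18) dt + (exp(B_t/3 - 3*t)/3) dB_t

Itô's formula for f(t, x): d f(t, B_t) = (f_t + (1/2) f_xx) dt + f_x dB_t. Compute partials of f(t, x) = exp(-3*t + x/3):
  f_t(t,x)  = -3*exp(-3*t + x/3)
  f_x(t,x)  = exp(-3*t + x/3)/3
  f_xx(t,x) = exp(-3*t + x/3)/9
Assemble drift = f_t + (1/2) f_xx = -53*exp(-3*t + x/3)/18 and diffusion = f_x = exp(-3*t + x/3)/3. Substituting x = B_t:
  d(exp(B_t/3 - 3*t)) = (-53*exp(B_t/3 - 3*t)/18) dt + (exp(B_t/3 - 3*t)/3) dB_t.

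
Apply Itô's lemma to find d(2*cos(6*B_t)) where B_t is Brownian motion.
d(2*cos(6*B_t)) = (-36*cos(6*B_t)) dt + (-12*sin(6*B_t)) dB_t

Itô's formula for f(B_t) gives d f(B_t) = f'(B_t) dB_t + (1/2) f''(B_t) dt. Compute derivatives of f(x) = 2*cos(6*x):
  f'(x)  = -12*sin(6*x)
  f''(x) = -72*cos(6*x)
Substitute x = B_t and multiply the f'' term by 1/2:
  drift     = (1/2) * (-72*cos(6*x)) evaluated at B_t = -36*cos(6*B_t)
  diffusion = (-12*sin(6*x)) evaluated at B_t = -12*sin(6*B_t)
Therefore d(2*cos(6*B_t)) = (-36*cos(6*B_t)) dt + (-12*sin(6*B_t)) dB_t.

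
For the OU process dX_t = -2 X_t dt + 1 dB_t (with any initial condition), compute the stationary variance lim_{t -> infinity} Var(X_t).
lim Var(X_t) = 1/4

The OU SDE dX = -theta X dt + sigma dB admits the integrating factor exp(theta t): d(exp(theta t) X_t) = sigma exp(theta t) dB_t. Integrating from 0 to t gives X_t = x_0 * exp(-theta t) + sigma * int_0^t exp(-theta (t-s)) dB_s for any initial x_0. The Itô integral has variance (by the Itô isometry) sigma^2 * int_0^t exp(-2 theta (t - s)) ds = sigma^2 * (1 - exp(-2 theta t)) / (2 theta), independent of x_0.
With theta = 2, sigma = 1:
  Var(X_t) = (1)^2 * (1 - exp(-2*2 t)) / (2 * 2) = 1/4 - exp(-4*t)/4.
As t -> infinity, exp(-2*2 t) -> 0, so the stationary variance is sigma^2 / (2 theta) = 1/4.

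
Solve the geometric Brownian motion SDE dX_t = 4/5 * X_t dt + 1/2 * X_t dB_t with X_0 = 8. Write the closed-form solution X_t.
X_t = 8 * exp((27/40) * t + (1/2) * B_t)

For GBM dX = mu X dt + sigma X dB with X_0 = x_0, apply Itô to Y = log X: dY = (mu - sigma^2/2) dt + sigma dB, so Y_t = log(x_0) + (mu - sigma^2/2) t + sigma B_t and hence X_t = x_0 * exp((mu - sigma^2/2) t + sigma B_t).
With mu = 4/5, sigma = 1/2, x_0 = 8, this gives:
  X_t = 8 * exp((27/40) * t + (1/2) * B_t).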